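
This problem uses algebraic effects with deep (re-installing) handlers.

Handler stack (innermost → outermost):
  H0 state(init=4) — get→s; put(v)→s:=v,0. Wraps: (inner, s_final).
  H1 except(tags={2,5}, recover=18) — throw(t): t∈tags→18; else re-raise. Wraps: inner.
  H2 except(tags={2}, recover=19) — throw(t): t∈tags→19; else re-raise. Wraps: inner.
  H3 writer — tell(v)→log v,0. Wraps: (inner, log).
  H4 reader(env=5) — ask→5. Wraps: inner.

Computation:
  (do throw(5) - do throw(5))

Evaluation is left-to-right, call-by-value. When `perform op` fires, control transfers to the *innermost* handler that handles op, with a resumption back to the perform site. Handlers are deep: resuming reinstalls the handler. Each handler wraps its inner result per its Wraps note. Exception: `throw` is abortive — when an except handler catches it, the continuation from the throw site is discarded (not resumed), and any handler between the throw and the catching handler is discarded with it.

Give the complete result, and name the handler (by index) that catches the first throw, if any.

Answer: (18, ()) ; first throw caught by: H1

Step-by-step:
throw(5) @ H1 caught ⇒ 18
H2 returns 18
H3 returns (18, ())
H4 returns (18, ())
= (18, ())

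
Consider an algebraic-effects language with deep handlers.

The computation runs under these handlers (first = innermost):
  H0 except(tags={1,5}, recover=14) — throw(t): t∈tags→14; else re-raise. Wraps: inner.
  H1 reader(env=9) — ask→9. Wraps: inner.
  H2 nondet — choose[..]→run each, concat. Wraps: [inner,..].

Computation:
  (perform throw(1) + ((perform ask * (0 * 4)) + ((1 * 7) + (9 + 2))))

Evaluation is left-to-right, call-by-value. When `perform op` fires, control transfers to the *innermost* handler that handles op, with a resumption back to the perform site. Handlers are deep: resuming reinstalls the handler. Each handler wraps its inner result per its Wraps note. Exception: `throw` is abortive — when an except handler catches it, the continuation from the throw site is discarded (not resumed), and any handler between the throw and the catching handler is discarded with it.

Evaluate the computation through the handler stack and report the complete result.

Answer: [14]

Working:
throw(1) @ H0 caught ⇒ 14
H1 returns 14
H2 returns [14]
= [14]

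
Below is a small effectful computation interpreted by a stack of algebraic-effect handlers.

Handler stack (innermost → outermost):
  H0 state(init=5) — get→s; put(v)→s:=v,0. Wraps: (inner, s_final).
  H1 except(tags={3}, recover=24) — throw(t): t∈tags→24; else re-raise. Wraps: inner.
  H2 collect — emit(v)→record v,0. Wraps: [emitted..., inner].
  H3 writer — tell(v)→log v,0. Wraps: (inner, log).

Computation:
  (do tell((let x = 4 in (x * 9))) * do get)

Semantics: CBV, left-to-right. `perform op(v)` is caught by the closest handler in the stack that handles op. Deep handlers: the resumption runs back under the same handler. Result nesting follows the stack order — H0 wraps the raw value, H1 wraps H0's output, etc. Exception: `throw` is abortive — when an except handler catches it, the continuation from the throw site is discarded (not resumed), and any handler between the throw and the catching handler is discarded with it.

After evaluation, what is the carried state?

Answer: 5

Evaluation trace:
tell(36) @ H3 ⇒ log+=36
get @ H0 ⇒ 5
H0 returns (0, 5)
H1 returns (0, 5)
H2 returns [(0, 5)]
H3 returns ([(0, 5)], (36))
= ([(0, 5)], (36))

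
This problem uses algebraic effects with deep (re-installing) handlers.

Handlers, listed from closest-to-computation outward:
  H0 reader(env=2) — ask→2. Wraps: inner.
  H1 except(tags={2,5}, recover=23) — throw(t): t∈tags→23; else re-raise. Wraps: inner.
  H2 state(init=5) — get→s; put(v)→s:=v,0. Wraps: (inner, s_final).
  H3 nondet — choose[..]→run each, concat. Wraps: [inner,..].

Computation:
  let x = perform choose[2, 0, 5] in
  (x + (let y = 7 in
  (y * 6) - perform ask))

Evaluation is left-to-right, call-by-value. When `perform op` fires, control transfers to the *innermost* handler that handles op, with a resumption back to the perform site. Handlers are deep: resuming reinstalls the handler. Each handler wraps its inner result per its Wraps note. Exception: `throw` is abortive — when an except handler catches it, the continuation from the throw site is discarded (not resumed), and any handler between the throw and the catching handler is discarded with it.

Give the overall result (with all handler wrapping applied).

Answer: [(42, 5), (40, 5), (45, 5)]

Step-by-step:
choose[2, 0, 5] @ H3
  branch[0] choose=2:
    ask @ H0 ⇒ 2
    H0 returns 42
    H1 returns 42
    H2 returns (42, 5)
    H3 returns [(42, 5)]
  branch[1] choose=0:
    ask @ H0 ⇒ 2
    H0 returns 40
    H1 returns 40
    H2 returns (40, 5)
    H3 returns [(40, 5)]
  branch[2] choose=5:
    ask @ H0 ⇒ 2
    H0 returns 45
    H1 returns 45
    H2 returns (45, 5)
    H3 returns [(45, 5)]
= [(42, 5), (40, 5), (45, 5)]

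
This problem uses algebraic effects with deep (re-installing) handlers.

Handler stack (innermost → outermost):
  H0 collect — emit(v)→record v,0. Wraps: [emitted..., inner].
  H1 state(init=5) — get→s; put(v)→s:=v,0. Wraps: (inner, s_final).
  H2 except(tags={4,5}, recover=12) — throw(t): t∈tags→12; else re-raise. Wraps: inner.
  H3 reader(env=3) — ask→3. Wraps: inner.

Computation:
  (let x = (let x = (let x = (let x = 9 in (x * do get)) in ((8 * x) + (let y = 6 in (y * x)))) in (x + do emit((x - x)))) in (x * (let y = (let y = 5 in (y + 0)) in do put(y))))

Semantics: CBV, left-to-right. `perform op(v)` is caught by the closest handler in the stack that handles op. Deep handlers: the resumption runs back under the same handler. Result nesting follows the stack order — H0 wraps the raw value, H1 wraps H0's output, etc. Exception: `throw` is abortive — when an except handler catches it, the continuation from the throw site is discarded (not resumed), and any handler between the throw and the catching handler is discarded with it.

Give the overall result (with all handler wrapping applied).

Answer: ([0, 0], 5)

Evaluation trace:
get @ H1 ⇒ 5
emit(0) @ H0 ⇒ out+=0
put(5) @ H1 ⇒ s:=5
H0 returns [0, 0]
H1 returns ([0, 0], 5)
H2 returns ([0, 0], 5)
H3 returns ([0, 0], 5)
= ([0, 0], 5)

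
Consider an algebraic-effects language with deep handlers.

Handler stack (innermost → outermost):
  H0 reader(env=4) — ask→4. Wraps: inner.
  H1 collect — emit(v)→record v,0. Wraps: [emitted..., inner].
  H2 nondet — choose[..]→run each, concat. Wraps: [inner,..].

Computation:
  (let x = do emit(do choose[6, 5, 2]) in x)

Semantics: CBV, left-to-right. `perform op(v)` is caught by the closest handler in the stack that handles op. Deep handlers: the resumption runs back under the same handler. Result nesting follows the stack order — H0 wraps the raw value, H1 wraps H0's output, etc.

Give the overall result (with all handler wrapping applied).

Working:
choose[6, 5, 2] @ H2
  branch[0] choose=6:
    emit(6) @ H1 ⇒ out+=6
    H0 returns 0
    H1 returns [6, 0]
    H2 returns [[6, 0]]
  branch[1] choose=5:
    emit(5) @ H1 ⇒ out+=5
    H0 returns 0
    H1 returns [5, 0]
    H2 returns [[5, 0]]
  branch[2] choose=2:
    emit(2) @ H1 ⇒ out+=2
    H0 returns 0
    H1 returns [2, 0]
    H2 returns [[2, 0]]
= [[6, 0], [5, 0], [2, 0]]

Answer: [[6, 0], [5, 0], [2, 0]]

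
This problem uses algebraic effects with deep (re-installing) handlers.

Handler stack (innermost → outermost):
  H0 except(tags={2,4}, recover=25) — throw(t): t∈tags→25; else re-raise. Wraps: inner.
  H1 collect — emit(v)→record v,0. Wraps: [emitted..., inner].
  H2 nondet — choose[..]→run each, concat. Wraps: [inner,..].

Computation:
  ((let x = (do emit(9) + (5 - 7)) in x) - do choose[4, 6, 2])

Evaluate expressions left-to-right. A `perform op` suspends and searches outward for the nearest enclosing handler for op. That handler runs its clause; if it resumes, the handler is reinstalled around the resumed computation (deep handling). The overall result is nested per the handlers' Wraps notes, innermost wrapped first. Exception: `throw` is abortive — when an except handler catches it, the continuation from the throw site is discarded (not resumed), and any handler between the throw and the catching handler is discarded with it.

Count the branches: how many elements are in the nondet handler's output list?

Answer: 3

Evaluation trace:
emit(9) @ H1 ⇒ out+=9
choose[4, 6, 2] @ H2
  branch[0] choose=4:
    H0 returns -6
    H1 returns [9, -6]
    H2 returns [[9, -6]]
  branch[1] choose=6:
    H0 returns -8
    H1 returns [9, -8]
    H2 returns [[9, -8]]
  branch[2] choose=2:
    H0 returns -4
    H1 returns [9, -4]
    H2 returns [[9, -4]]
= [[9, -6], [9, -8], [9, -4]]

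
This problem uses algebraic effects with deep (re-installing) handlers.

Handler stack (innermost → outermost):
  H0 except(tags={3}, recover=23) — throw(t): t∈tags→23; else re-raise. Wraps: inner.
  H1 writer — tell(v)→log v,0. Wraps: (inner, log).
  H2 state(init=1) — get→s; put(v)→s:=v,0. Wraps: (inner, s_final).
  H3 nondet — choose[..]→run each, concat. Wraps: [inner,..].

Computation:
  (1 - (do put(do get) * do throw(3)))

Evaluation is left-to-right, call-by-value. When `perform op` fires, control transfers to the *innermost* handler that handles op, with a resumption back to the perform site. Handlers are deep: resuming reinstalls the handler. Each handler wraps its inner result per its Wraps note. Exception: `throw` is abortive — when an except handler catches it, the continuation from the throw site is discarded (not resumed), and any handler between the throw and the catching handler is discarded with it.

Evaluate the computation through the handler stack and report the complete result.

Working:
get @ H2 ⇒ 1
put(1) @ H2 ⇒ s:=1
throw(3) @ H0 caught ⇒ 23
H1 returns (23, ())
H2 returns ((23, ()), 1)
H3 returns [((23, ()), 1)]
= [((23, ()), 1)]

Answer: [((23, ()), 1)]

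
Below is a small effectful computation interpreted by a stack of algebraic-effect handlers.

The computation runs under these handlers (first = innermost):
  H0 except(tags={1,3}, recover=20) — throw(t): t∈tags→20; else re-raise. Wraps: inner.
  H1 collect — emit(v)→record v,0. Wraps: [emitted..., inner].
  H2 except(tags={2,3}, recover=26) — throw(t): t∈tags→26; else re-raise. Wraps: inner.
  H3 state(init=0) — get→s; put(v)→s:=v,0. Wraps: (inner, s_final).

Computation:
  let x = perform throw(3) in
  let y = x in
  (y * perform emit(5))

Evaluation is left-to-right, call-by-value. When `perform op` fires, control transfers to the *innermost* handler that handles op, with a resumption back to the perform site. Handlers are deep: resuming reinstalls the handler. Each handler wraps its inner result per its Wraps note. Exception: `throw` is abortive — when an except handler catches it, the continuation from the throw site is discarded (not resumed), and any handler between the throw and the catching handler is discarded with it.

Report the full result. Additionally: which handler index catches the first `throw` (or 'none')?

Answer: ([20], 0) ; first throw caught by: H0

Evaluation trace:
throw(3) @ H0 caught ⇒ 20
H1 returns [20]
H2 returns [20]
H3 returns ([20], 0)
= ([20], 0)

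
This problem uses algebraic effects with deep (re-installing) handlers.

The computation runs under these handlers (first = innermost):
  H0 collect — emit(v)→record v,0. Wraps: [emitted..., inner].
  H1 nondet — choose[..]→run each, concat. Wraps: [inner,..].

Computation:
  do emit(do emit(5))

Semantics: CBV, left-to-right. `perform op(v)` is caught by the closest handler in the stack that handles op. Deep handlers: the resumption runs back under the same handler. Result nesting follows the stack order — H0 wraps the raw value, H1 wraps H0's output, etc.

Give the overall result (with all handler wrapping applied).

Working:
emit(5) @ H0 ⇒ out+=5
emit(0) @ H0 ⇒ out+=0
H0 returns [5, 0, 0]
H1 returns [[5, 0, 0]]
= [[5, 0, 0]]

Answer: [[5, 0, 0]]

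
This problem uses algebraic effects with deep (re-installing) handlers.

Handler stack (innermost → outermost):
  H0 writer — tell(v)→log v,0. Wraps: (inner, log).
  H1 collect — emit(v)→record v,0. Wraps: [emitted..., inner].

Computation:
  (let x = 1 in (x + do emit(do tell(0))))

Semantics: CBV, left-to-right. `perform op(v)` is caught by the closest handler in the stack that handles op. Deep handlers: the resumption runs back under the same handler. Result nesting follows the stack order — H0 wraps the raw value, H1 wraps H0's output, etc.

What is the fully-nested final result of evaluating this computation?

Working:
tell(0) @ H0 ⇒ log+=0
emit(0) @ H1 ⇒ out+=0
H0 returns (1, (0))
H1 returns [0, (1, (0))]
= [0, (1, (0))]

Answer: [0, (1, (0))]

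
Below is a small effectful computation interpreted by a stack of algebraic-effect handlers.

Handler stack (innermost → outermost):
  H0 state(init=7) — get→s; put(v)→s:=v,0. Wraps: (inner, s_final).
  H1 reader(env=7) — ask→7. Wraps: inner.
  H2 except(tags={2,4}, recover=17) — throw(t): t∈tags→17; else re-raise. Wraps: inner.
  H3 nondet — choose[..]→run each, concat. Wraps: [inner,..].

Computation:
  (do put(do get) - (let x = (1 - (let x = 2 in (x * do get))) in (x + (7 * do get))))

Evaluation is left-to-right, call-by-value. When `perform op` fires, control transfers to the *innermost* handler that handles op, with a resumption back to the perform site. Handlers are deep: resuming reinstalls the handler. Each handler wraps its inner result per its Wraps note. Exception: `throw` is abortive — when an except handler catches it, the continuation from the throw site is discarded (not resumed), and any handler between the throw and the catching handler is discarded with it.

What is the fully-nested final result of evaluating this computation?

Evaluation trace:
get @ H0 ⇒ 7
put(7) @ H0 ⇒ s:=7
get @ H0 ⇒ 7
get @ H0 ⇒ 7
H0 returns (-36, 7)
H1 returns (-36, 7)
H2 returns (-36, 7)
H3 returns [(-36, 7)]
= [(-36, 7)]

Answer: [(-36, 7)]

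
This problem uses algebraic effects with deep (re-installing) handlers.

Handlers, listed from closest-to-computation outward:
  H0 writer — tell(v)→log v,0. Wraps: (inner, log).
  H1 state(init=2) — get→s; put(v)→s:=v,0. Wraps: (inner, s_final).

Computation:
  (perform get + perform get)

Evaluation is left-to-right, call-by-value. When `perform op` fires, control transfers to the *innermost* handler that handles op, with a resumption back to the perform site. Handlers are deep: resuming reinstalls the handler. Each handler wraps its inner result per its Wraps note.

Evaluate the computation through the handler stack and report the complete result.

Evaluation trace:
get @ H1 ⇒ 2
get @ H1 ⇒ 2
H0 returns (4, ())
H1 returns ((4, ()), 2)
= ((4, ()), 2)

Answer: ((4, ()), 2)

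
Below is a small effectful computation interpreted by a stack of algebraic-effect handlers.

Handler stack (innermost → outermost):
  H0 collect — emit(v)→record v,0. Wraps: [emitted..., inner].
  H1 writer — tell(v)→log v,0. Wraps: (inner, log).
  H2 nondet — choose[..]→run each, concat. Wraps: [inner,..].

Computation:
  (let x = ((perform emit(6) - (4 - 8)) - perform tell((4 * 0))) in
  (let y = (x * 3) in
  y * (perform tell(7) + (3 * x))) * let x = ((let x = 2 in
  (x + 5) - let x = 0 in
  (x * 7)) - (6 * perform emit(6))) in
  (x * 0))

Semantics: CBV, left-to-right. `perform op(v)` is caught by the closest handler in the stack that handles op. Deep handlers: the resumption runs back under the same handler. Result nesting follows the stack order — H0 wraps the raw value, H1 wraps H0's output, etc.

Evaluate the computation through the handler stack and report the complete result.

Working:
emit(6) @ H0 ⇒ out+=6
tell(0) @ H1 ⇒ log+=0
tell(7) @ H1 ⇒ log+=7
emit(6) @ H0 ⇒ out+=6
H0 returns [6, 6, 0]
H1 returns ([6, 6, 0], (0, 7))
H2 returns [([6, 6, 0], (0, 7))]
= [([6, 6, 0], (0, 7))]

Answer: [([6, 6, 0], (0, 7))]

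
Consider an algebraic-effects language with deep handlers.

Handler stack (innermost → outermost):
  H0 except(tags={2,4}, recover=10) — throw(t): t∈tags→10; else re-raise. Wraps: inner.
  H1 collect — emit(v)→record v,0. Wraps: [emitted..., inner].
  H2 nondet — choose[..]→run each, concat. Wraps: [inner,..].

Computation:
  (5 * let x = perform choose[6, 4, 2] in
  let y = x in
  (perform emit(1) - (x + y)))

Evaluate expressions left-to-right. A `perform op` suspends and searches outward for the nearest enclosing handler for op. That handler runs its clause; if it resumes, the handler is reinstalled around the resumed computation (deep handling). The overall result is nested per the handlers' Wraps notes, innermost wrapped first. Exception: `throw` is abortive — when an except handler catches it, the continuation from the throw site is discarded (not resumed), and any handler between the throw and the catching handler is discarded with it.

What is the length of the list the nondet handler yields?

Answer: 3

Step-by-step:
choose[6, 4, 2] @ H2
  branch[0] choose=6:
    emit(1) @ H1 ⇒ out+=1
    H0 returns -60
    H1 returns [1, -60]
    H2 returns [[1, -60]]
  branch[1] choose=4:
    emit(1) @ H1 ⇒ out+=1
    H0 returns -40
    H1 returns [1, -40]
    H2 returns [[1, -40]]
  branch[2] choose=2:
    emit(1) @ H1 ⇒ out+=1
    H0 returns -20
    H1 returns [1, -20]
    H2 returns [[1, -20]]
= [[1, -60], [1, -40], [1, -20]]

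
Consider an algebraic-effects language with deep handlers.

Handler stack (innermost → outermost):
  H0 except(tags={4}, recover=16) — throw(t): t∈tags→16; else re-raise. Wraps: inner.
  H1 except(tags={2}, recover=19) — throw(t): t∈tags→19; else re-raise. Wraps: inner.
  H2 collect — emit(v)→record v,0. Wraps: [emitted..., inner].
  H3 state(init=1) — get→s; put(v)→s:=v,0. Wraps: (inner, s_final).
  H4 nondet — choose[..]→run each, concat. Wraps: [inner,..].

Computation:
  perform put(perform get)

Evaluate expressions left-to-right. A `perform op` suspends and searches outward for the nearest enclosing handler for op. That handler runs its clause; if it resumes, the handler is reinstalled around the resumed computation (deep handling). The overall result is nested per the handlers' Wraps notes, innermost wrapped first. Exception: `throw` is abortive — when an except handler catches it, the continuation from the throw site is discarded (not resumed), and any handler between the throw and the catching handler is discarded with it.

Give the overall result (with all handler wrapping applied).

Working:
get @ H3 ⇒ 1
put(1) @ H3 ⇒ s:=1
H0 returns 0
H1 returns 0
H2 returns [0]
H3 returns ([0], 1)
H4 returns [([0], 1)]
= [([0], 1)]

Answer: [([0], 1)]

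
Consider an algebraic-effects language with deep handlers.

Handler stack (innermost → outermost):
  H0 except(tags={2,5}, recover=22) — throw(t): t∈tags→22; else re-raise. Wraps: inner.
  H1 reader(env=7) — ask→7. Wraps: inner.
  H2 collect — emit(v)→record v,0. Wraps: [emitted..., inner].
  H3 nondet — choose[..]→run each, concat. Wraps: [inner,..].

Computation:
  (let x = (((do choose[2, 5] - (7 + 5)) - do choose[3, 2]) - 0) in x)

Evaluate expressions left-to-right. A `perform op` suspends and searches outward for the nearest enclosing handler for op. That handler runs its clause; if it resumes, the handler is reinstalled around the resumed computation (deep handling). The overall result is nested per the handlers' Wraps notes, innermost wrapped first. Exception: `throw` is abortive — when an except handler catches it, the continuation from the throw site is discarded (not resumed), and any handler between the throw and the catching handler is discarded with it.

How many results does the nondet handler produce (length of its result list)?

Working:
choose[2, 5] @ H3
  branch[0] choose=2:
    choose[3, 2] @ H3
      branch[0] choose=3:
        H0 returns -13
        H1 returns -13
        H2 returns [-13]
        H3 returns [[-13]]
      branch[1] choose=2:
        H0 returns -12
        H1 returns -12
        H2 returns [-12]
        H3 returns [[-12]]
  branch[1] choose=5:
    choose[3, 2] @ H3
      branch[0] choose=3:
        H0 returns -10
        H1 returns -10
        H2 returns [-10]
        H3 returns [[-10]]
      branch[1] choose=2:
        H0 returns -9
        H1 returns -9
        H2 returns [-9]
        H3 returns [[-9]]
= [[-13], [-12], [-10], [-9]]

Answer: 4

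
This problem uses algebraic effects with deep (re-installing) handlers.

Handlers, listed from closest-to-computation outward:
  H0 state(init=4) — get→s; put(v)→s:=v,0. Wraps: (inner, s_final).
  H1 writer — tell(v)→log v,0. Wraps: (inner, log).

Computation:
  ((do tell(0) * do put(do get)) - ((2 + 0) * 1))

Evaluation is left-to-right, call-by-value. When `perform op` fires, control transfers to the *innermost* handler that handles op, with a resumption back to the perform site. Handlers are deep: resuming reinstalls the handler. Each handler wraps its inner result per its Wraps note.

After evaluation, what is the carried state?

Evaluation trace:
tell(0) @ H1 ⇒ log+=0
get @ H0 ⇒ 4
put(4) @ H0 ⇒ s:=4
H0 returns (-2, 4)
H1 returns ((-2, 4), (0))
= ((-2, 4), (0))

Answer: 4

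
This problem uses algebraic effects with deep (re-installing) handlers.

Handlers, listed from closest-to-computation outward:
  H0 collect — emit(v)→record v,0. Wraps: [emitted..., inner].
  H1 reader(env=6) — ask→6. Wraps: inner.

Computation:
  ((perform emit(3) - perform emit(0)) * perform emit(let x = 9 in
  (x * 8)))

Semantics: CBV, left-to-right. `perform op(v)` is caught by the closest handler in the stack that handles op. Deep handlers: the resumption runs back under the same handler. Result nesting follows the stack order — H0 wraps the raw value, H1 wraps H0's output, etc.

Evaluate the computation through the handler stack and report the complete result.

Answer: [3, 0, 72, 0]

Evaluation trace:
emit(3) @ H0 ⇒ out+=3
emit(0) @ H0 ⇒ out+=0
emit(72) @ H0 ⇒ out+=72
H0 returns [3, 0, 72, 0]
H1 returns [3, 0, 72, 0]
= [3, 0, 72, 0]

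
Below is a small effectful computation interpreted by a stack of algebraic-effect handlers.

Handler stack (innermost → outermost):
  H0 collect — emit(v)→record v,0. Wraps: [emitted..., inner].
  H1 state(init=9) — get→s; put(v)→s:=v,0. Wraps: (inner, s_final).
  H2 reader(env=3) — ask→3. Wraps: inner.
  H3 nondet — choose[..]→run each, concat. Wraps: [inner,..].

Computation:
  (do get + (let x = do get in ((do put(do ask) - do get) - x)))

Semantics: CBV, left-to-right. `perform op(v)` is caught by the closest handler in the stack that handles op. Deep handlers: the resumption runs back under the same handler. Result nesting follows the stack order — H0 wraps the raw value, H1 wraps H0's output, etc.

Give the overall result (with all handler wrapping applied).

Answer: [([-3], 3)]

Step-by-step:
get @ H1 ⇒ 9
get @ H1 ⇒ 9
ask @ H2 ⇒ 3
put(3) @ H1 ⇒ s:=3
get @ H1 ⇒ 3
H0 returns [-3]
H1 returns ([-3], 3)
H2 returns ([-3], 3)
H3 returns [([-3], 3)]
= [([-3], 3)]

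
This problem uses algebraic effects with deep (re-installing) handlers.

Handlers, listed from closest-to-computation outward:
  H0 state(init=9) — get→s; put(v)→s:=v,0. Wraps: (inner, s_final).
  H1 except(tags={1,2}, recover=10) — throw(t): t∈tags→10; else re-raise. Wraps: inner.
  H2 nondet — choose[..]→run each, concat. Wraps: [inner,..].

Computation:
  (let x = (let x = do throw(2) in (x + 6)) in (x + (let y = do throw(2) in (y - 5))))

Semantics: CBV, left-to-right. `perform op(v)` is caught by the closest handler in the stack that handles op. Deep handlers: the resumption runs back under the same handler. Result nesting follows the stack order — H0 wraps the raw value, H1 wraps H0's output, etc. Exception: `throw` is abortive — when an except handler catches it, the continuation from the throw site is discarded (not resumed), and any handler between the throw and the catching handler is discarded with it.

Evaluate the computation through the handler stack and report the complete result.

Step-by-step:
throw(2) @ H1 caught ⇒ 10
H2 returns [10]
= [10]

Answer: [10]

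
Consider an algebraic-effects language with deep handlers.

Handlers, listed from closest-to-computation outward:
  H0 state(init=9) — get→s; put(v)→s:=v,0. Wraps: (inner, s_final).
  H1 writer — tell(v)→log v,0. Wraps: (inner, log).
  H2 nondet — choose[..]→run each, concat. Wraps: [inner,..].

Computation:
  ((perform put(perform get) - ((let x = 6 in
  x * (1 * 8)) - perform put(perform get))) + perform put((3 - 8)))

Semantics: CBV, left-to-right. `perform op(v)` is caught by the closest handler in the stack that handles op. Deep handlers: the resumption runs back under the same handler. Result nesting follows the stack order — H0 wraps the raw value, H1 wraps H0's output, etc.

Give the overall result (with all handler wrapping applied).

Answer: [((-48, -5), ())]

Evaluation trace:
get @ H0 ⇒ 9
put(9) @ H0 ⇒ s:=9
get @ H0 ⇒ 9
put(9) @ H0 ⇒ s:=9
put(-5) @ H0 ⇒ s:=-5
H0 returns (-48, -5)
H1 returns ((-48, -5), ())
H2 returns [((-48, -5), ())]
= [((-48, -5), ())]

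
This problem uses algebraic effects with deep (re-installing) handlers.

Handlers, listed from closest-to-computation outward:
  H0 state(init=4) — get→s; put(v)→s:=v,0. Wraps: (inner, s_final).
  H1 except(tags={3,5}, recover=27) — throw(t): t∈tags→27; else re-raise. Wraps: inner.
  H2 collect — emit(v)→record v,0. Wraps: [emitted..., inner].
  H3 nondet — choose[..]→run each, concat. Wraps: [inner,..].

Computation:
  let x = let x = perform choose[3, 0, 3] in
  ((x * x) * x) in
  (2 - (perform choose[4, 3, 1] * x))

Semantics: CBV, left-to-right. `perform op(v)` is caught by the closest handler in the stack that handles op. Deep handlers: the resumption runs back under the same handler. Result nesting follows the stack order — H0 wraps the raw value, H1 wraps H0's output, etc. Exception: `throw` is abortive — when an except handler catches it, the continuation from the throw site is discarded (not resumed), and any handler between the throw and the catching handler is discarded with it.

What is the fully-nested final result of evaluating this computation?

Evaluation trace:
choose[3, 0, 3] @ H3
  branch[0] choose=3:
    choose[4, 3, 1] @ H3
      branch[0] choose=4:
        H0 returns (-106, 4)
        H1 returns (-106, 4)
        H2 returns [(-106, 4)]
        H3 returns [[(-106, 4)]]
      branch[1] choose=3:
        H0 returns (-79, 4)
        H1 returns (-79, 4)
        H2 returns [(-79, 4)]
        H3 returns [[(-79, 4)]]
      branch[2] choose=1:
        H0 returns (-25, 4)
        H1 returns (-25, 4)
        H2 returns [(-25, 4)]
        H3 returns [[(-25, 4)]]
  branch[1] choose=0:
    choose[4, 3, 1] @ H3
      branch[0] choose=4:
        H0 returns (2, 4)
        H1 returns (2, 4)
        H2 returns [(2, 4)]
        H3 returns [[(2, 4)]]
      branch[1] choose=3:
        H0 returns (2, 4)
        H1 returns (2, 4)
        H2 returns [(2, 4)]
        H3 returns [[(2, 4)]]
      branch[2] choose=1:
        H0 returns (2, 4)
        H1 returns (2, 4)
        H2 returns [(2, 4)]
        H3 returns [[(2, 4)]]
  branch[2] choose=3:
    choose[4, 3, 1] @ H3
      branch[0] choose=4:
        H0 returns (-106, 4)
        H1 returns (-106, 4)
        H2 returns [(-106, 4)]
        H3 returns [[(-106, 4)]]
      branch[1] choose=3:
        H0 returns (-79, 4)
        H1 returns (-79, 4)
        H2 returns [(-79, 4)]
        H3 returns [[(-79, 4)]]
      branch[2] choose=1:
        H0 returns (-25, 4)
        H1 returns (-25, 4)
        H2 returns [(-25, 4)]
        H3 returns [[(-25, 4)]]
= [[(-106, 4)], [(-79, 4)], [(-25, 4)], [(2, 4)], [(2, 4)], [(2, 4)], [(-106, 4)], [(-79, 4)], [(-25, 4)]]

Answer: [[(-106, 4)], [(-79, 4)], [(-25, 4)], [(2, 4)], [(2, 4)], [(2, 4)], [(-106, 4)], [(-79, 4)], [(-25, 4)]]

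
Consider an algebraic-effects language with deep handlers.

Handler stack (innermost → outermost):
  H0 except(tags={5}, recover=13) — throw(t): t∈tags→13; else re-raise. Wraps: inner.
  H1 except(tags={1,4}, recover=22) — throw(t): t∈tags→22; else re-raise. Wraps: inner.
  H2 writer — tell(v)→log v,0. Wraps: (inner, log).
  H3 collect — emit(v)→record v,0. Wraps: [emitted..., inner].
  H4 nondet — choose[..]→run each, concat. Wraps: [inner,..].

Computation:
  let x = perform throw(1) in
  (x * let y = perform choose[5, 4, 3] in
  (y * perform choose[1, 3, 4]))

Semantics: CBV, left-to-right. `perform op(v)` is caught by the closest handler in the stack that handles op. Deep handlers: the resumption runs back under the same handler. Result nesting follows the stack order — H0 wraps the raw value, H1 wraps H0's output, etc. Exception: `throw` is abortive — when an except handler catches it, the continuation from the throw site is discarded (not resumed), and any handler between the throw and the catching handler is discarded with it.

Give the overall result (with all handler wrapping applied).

Working:
throw(1) @ H0 re-raised
throw(1) @ H1 caught ⇒ 22
H2 returns (22, ())
H3 returns [(22, ())]
H4 returns [[(22, ())]]
= [[(22, ())]]

Answer: [[(22, ())]]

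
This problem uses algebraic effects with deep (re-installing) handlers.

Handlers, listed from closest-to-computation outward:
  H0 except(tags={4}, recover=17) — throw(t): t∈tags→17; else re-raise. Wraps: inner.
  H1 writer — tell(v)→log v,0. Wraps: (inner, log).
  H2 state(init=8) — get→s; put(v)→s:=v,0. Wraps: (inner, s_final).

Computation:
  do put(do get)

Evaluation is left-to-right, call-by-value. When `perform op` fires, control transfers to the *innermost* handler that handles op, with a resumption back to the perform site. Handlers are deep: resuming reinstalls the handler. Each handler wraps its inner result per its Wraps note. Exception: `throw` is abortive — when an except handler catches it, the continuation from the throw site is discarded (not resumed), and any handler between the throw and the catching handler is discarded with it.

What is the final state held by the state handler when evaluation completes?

Evaluation trace:
get @ H2 ⇒ 8
put(8) @ H2 ⇒ s:=8
H0 returns 0
H1 returns (0, ())
H2 returns ((0, ()), 8)
= ((0, ()), 8)

Answer: 8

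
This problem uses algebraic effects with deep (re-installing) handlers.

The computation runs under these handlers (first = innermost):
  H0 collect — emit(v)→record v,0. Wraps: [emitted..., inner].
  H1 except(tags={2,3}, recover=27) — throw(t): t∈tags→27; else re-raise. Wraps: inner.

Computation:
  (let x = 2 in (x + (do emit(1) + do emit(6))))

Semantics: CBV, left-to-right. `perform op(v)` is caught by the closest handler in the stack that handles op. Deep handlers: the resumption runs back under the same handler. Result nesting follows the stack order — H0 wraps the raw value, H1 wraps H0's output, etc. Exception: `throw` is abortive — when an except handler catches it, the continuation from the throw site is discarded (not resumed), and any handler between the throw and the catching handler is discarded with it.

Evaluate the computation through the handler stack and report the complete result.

Evaluation trace:
emit(1) @ H0 ⇒ out+=1
emit(6) @ H0 ⇒ out+=6
H0 returns [1, 6, 2]
H1 returns [1, 6, 2]
= [1, 6, 2]

Answer: [1, 6, 2]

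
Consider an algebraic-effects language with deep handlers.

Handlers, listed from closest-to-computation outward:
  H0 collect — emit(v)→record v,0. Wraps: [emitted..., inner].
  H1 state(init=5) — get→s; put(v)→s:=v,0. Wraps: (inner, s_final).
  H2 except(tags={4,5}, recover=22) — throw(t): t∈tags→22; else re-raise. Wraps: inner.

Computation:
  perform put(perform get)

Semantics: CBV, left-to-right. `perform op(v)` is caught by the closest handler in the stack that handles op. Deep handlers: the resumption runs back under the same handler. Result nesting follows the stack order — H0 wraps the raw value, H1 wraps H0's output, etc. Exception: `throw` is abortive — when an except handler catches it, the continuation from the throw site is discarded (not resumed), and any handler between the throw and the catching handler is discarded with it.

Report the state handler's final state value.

Answer: 5

Evaluation trace:
get @ H1 ⇒ 5
put(5) @ H1 ⇒ s:=5
H0 returns [0]
H1 returns ([0], 5)
H2 returns ([0], 5)
= ([0], 5)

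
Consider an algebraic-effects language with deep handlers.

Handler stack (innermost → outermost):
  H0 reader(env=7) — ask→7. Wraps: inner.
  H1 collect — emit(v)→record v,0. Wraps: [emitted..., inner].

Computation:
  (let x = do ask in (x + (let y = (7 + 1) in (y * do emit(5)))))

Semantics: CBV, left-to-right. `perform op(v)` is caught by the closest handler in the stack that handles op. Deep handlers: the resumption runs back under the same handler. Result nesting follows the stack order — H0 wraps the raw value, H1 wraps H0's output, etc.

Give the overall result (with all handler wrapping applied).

Answer: [5, 7]

Step-by-step:
ask @ H0 ⇒ 7
emit(5) @ H1 ⇒ out+=5
H0 returns 7
H1 returns [5, 7]
= [5, 7]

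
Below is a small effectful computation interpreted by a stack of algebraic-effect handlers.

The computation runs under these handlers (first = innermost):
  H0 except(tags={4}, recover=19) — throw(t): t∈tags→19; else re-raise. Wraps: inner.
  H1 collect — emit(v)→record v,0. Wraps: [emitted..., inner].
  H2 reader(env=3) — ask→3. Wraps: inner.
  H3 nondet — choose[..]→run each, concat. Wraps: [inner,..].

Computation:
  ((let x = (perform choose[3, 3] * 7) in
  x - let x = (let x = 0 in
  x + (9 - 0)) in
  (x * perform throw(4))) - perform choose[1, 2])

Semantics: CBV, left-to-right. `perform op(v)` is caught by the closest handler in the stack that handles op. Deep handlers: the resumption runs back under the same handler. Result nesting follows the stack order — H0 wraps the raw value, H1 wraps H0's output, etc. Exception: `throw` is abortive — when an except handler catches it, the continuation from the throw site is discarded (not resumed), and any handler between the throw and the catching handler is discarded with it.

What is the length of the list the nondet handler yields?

Answer: 2

Step-by-step:
choose[3, 3] @ H3
  branch[0] choose=3:
    throw(4) @ H0 caught ⇒ 19
    H1 returns [19]
    H2 returns [19]
    H3 returns [[19]]
  branch[1] choose=3:
    throw(4) @ H0 caught ⇒ 19
    H1 returns [19]
    H2 returns [19]
    H3 returns [[19]]
= [[19], [19]]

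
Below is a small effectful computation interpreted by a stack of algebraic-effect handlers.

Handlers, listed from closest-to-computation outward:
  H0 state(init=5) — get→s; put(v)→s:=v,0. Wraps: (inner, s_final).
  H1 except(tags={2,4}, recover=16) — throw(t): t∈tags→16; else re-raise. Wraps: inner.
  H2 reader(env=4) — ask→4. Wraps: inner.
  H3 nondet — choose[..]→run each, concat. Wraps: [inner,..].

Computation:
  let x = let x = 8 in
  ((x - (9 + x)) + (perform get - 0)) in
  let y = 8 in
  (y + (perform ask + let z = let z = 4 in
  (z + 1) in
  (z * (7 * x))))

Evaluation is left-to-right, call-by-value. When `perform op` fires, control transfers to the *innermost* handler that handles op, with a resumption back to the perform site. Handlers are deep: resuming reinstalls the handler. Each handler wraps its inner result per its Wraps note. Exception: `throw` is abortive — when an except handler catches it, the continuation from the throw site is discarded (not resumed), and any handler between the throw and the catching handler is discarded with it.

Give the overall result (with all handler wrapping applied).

Evaluation trace:
get @ H0 ⇒ 5
ask @ H2 ⇒ 4
H0 returns (-128, 5)
H1 returns (-128, 5)
H2 returns (-128, 5)
H3 returns [(-128, 5)]
= [(-128, 5)]

Answer: [(-128, 5)]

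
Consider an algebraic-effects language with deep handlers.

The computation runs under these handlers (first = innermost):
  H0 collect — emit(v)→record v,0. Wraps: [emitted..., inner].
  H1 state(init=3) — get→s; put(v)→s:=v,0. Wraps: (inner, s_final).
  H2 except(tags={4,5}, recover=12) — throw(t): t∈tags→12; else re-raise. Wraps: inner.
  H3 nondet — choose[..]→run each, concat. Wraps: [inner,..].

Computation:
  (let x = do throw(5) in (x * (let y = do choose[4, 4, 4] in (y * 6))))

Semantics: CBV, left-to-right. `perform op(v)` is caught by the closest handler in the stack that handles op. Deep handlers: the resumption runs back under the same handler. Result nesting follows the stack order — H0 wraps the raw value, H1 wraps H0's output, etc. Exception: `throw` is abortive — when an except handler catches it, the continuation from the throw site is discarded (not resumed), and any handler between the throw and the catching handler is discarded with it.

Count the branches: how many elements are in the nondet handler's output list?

Answer: 1

Evaluation trace:
throw(5) @ H2 caught ⇒ 12
H3 returns [12]
= [12]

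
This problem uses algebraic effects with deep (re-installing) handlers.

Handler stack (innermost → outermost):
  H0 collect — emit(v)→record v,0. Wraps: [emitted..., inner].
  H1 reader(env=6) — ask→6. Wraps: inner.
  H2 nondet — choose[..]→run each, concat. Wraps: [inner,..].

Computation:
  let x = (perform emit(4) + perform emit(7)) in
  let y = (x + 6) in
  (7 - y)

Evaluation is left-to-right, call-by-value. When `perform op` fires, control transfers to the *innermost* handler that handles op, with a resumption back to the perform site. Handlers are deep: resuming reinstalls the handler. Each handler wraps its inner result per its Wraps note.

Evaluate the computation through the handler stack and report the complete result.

Working:
emit(4) @ H0 ⇒ out+=4
emit(7) @ H0 ⇒ out+=7
H0 returns [4, 7, 1]
H1 returns [4, 7, 1]
H2 returns [[4, 7, 1]]
= [[4, 7, 1]]

Answer: [[4, 7, 1]]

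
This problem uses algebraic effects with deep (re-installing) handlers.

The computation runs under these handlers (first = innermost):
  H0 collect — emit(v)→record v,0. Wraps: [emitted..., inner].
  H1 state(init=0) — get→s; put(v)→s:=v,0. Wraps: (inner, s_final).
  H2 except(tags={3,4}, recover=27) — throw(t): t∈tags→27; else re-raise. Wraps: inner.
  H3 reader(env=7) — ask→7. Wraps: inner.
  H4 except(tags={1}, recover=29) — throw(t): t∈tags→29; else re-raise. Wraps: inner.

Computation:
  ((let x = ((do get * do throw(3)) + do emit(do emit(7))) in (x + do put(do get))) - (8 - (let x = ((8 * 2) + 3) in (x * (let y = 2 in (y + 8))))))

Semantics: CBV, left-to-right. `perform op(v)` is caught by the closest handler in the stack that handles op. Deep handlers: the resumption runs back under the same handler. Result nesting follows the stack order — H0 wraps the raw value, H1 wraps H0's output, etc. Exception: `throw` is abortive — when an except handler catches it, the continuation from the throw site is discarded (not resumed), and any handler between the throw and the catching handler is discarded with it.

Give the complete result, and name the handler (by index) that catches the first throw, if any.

Step-by-step:
get @ H1 ⇒ 0
throw(3) @ H2 caught ⇒ 27
H3 returns 27
H4 returns 27
= 27

Answer: 27 ; first throw caught by: H2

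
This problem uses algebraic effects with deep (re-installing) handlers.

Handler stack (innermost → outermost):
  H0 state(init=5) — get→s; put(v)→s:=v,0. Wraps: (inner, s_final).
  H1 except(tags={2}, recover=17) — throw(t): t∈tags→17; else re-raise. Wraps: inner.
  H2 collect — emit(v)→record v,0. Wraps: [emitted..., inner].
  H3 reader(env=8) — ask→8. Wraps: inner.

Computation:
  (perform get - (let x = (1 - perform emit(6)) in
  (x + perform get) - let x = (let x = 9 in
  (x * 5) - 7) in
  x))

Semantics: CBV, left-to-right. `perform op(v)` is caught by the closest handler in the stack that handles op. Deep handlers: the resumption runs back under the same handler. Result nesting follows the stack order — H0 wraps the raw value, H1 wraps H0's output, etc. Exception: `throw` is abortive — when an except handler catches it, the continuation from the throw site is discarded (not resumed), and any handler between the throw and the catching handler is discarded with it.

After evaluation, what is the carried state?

Evaluation trace:
get @ H0 ⇒ 5
emit(6) @ H2 ⇒ out+=6
get @ H0 ⇒ 5
H0 returns (37, 5)
H1 returns (37, 5)
H2 returns [6, (37, 5)]
H3 returns [6, (37, 5)]
= [6, (37, 5)]

Answer: 5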